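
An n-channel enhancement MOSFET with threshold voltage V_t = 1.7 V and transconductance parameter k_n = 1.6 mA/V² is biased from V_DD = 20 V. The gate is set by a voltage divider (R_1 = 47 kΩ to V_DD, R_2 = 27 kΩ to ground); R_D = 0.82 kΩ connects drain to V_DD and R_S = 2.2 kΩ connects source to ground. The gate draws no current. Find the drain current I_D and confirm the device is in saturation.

I_D ≈ 1.9 mA

V_G = V_DD·R_2/(R_1+R_2) = 20×27/74 = 7.3 V.
Assume saturation: I_D = (k_n/2)(V_GS − V_t)² with V_GS = V_G − I_D·R_S = 7.3 − 2.2·I_D.
Substituting gives 3.87·I_D² − 20.7·I_D + 25.1 = 0, with roots I_D = 1.85 or 3.49 mA.
The root I_D = 3.49 mA gives V_GS = -0.39 V ≤ V_t, so take I_D = 1.85 mA.
Then V_GS = 3.22 V and V_DS = V_DD − I_D(R_D+R_S) = 20 − 1.85×3.02 = 14.4 V.
Saturation requires V_DS ≥ V_GS − V_t = 1.52 V; 14.4 ≥ 1.52 ✓.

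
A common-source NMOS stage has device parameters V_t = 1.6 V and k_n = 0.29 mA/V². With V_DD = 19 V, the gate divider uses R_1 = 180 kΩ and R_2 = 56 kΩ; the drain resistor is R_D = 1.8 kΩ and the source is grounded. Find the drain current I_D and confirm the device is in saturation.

V_G = V_DD·R_2/(R_1+R_2) = 19×56/236 = 4.51 V. With the source grounded, V_GS = V_G = 4.51 V.
Assume saturation: I_D = (k_n/2)(V_GS − V_t)² = (0.29/2)×(4.51 − 1.6)² = 0.145×2.91² = 1.23 mA.
V_DS = V_DD − I_D·R_D = 19 − 1.23×1.8 = 16.8 V.
Saturation requires V_DS ≥ V_GS − V_t = 2.91 V; 16.8 ≥ 2.91 ✓.

I_D ≈ 1.2 mA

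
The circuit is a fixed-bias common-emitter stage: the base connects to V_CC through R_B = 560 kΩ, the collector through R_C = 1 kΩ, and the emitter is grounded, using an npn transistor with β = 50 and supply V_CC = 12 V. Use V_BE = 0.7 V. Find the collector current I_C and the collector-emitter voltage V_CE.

I_C ≈ 1 mA, V_CE ≈ 11 V

Base loop: V_CC = I_B·R_B + V_BE, so I_B = (12 − 0.7)/560 kΩ = 0.0202 mA.
In the active region I_C = β·I_B = 50 × 0.0202 = 1.01 mA.
Collector loop: V_CE = V_CC − I_C·R_C = 12 − 1.01×1 = 11 V.
Since V_CE = 11 V > V_CE(sat) ≈ 0.2 V, the transistor is in the active region as assumed.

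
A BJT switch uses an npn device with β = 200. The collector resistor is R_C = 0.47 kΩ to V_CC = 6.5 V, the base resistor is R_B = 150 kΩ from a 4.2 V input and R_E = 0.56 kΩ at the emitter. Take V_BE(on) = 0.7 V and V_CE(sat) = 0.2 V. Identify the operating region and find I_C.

Assume active. Base-emitter loop: I_B = (V_BB − V_BE)/(R_B + (β+1)R_E) = (4.2 − 0.7)/(150 + 201×0.56) = 0.0133 mA.
I_C = β·I_B = 200×0.0133 = 2.67 mA.
V_CE = V_CC − I_C·R_C − I_E·R_E = 6.5 − 2.67×0.47 − 2.68×0.56 = 3.75 V > V_CE(sat), so the active-region assumption holds.

active; I_C ≈ 2.7 mA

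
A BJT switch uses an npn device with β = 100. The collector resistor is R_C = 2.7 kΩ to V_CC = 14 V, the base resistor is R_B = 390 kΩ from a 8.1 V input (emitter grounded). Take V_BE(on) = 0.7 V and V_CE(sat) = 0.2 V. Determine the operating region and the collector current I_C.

active; I_C ≈ 1.9 mA

Assume active. Base-emitter loop: I_B = (V_BB − V_BE)/R_B = (8.1 − 0.7)/390 = 0.019 mA.
I_C = β·I_B = 100×0.019 = 1.9 mA.
V_CE = V_CC − I_C·R_C = 14 − 1.9×2.7 = 8.88 V > V_CE(sat), so the active-region assumption holds.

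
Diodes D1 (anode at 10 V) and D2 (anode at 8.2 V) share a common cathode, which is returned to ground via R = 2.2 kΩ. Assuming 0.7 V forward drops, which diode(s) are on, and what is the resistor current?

Assume both conduct. Then node N would need to be at both 10−0.7 = 9.3 V and 8.2−0.7 = 7.5 V, which is impossible.
Assume only D1 conducts: V_N = 10 − 0.7 = 9.3 V, so I_R = 9.3/2.2 = 4.23 mA.
Check D2: its anode-to-cathode voltage is 8.2 − 9.3 = -1.1 V < 0.7 V, so it is off. The assumption is consistent.

Only D1 conducts; I_R ≈ 4.2 mA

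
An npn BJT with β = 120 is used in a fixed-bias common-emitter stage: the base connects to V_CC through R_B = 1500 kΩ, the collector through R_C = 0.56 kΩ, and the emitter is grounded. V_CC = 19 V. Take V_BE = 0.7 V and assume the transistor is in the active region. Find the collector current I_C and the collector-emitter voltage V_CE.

Base loop: V_CC = I_B·R_B + V_BE, so I_B = (19 − 0.7)/1500 kΩ = 0.0122 mA.
In the active region I_C = β·I_B = 120 × 0.0122 = 1.46 mA.
Collector loop: V_CE = V_CC − I_C·R_C = 19 − 1.46×0.56 = 18.2 V.
Since V_CE = 18.2 V > V_CE(sat) ≈ 0.2 V, the transistor is in the active region as assumed.

I_C ≈ 1.5 mA, V_CE ≈ 18 V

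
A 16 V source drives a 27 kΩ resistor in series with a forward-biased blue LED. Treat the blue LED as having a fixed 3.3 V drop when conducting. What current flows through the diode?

I ≈ 0.47 mA

KVL around the loop: 16 = V_D + I·R = 3.3 + I × 27 kΩ.
So I = (16 − 3.3) / 27 kΩ = 12.7 / 27 = 0.47 mA.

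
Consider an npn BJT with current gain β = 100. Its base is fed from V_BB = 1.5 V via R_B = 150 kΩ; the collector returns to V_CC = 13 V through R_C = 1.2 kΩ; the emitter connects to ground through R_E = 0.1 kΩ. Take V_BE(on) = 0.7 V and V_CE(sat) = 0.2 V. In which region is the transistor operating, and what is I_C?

Assume active. Base-emitter loop: I_B = (V_BB − V_BE)/(R_B + (β+1)R_E) = (1.5 − 0.7)/(150 + 101×0.1) = 0.005 mA.
I_C = β·I_B = 100×0.005 = 0.5 mA.
V_CE = V_CC − I_C·R_C − I_E·R_E = 13 − 0.5×1.2 − 0.505×0.1 = 12.3 V > V_CE(sat), so the active-region assumption holds.

active; I_C ≈ 0.5 mA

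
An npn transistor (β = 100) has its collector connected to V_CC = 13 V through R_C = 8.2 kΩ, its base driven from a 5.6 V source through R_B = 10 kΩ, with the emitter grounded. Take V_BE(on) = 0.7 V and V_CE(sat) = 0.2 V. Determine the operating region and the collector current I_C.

Assume active: I_B = (5.6 − 0.7)/10 = 0.49 mA, giving I_C = β·I_B = 49 mA.
But then V_CE = 13 − 49×8.2 = -389 V < V_CE(sat) = 0.2 V — impossible in the active region.
So the transistor is saturated. With V_CE = 0.2 V, I_C = (V_CC − 0.2)/R_C = 12.8/8.2 = 1.56 mA.
Check: β·I_B = 49 mA > I_C = 1.56 mA, confirming saturation.

saturation; I_C ≈ 1.6 mA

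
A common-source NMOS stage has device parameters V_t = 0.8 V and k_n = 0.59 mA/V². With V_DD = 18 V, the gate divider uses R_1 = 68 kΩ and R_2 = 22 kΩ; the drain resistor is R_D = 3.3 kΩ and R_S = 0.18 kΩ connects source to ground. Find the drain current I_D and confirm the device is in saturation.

V_G = V_DD·R_2/(R_1+R_2) = 18×22/90 = 4.4 V.
Assume saturation: I_D = (k_n/2)(V_GS − V_t)² with V_GS = V_G − I_D·R_S = 4.4 − 0.18·I_D.
Substituting gives 0.00956·I_D² − 1.38·I_D + 3.82 = 0, with roots I_D = 2.82 or 142 mA.
The root I_D = 142 mA gives V_GS = -21.1 V ≤ V_t, so take I_D = 2.82 mA.
Then V_GS = 3.89 V and V_DS = V_DD − I_D(R_D+R_S) = 18 − 2.82×3.48 = 8.18 V.
Saturation requires V_DS ≥ V_GS − V_t = 3.09 V; 8.18 ≥ 3.09 ✓.

I_D ≈ 2.8 mA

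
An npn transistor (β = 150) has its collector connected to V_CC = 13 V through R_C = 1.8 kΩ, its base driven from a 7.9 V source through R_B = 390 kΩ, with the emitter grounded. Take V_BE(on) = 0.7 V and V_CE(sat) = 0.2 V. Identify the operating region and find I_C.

Assume active. Base-emitter loop: I_B = (V_BB − V_BE)/R_B = (7.9 − 0.7)/390 = 0.0185 mA.
I_C = β·I_B = 150×0.0185 = 2.77 mA.
V_CE = V_CC − I_C·R_C = 13 − 2.77×1.8 = 8.02 V > V_CE(sat), so the active-region assumption holds.

active; I_C ≈ 2.8 mA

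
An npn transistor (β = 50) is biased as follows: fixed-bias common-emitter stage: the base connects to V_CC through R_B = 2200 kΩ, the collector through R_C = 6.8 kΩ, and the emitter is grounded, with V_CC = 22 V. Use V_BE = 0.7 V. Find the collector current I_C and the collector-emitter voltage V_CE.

Base loop: V_CC = I_B·R_B + V_BE, so I_B = (22 − 0.7)/2200 kΩ = 0.00968 mA.
In the active region I_C = β·I_B = 50 × 0.00968 = 0.484 mA.
Collector loop: V_CE = V_CC − I_C·R_C = 22 − 0.484×6.8 = 18.7 V.
Since V_CE = 18.7 V > V_CE(sat) ≈ 0.2 V, the transistor is in the active region as assumed.

I_C ≈ 0.48 mA, V_CE ≈ 19 V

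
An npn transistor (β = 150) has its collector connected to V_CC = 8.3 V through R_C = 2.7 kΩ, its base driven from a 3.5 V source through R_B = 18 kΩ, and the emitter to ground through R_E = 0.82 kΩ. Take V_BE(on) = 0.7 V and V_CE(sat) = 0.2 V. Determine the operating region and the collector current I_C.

Assume active: I_B = (3.5 − 0.7)/(18 + 151×0.82) = 0.0197 mA, I_C = β·I_B = 2.96 mA.
Then V_CE = 8.3 − 2.96×2.7 − 2.98×0.82 = -2.14 V < 0.2 V — the active assumption fails.
Re-solve with V_CE = 0.2 V. KCL at the emitter: V_E/R_E = (V_BB−0.7−V_E)/R_B + (V_CC−0.2−V_E)/R_C, giving V_E = 1.92 V.
I_C = (V_CC − 0.2 − V_E)/R_C = (8.1 − 1.92)/2.7 = 2.29 mA.
Check: I_B = (2.8 − 1.92)/18 = 0.049 mA, and β·I_B = 7.35 mA > I_C, confirming saturation.

saturation; I_C ≈ 2.3 mA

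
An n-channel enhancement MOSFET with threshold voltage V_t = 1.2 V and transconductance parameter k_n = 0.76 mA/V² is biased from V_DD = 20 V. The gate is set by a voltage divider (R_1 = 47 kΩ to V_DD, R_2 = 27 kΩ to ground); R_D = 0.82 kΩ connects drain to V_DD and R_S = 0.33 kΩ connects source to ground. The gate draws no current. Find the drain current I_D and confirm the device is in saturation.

I_D ≈ 6.2 mA

V_G = V_DD·R_2/(R_1+R_2) = 20×27/74 = 7.3 V.
Assume saturation: I_D = (k_n/2)(V_GS − V_t)² with V_GS = V_G − I_D·R_S = 7.3 − 0.33·I_D.
Substituting gives 0.0414·I_D² − 2.53·I_D + 14.1 = 0, with roots I_D = 6.22 or 54.9 mA.
The root I_D = 54.9 mA gives V_GS = -10.8 V ≤ V_t, so take I_D = 6.22 mA.
Then V_GS = 5.25 V and V_DS = V_DD − I_D(R_D+R_S) = 20 − 6.22×1.15 = 12.8 V.
Saturation requires V_DS ≥ V_GS − V_t = 4.05 V; 12.8 ≥ 4.05 ✓.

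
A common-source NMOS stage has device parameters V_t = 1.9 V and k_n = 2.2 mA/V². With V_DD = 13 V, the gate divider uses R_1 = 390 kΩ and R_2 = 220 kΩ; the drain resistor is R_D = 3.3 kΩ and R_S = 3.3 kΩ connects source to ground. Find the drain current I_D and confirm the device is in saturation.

V_G = V_DD·R_2/(R_1+R_2) = 13×220/610 = 4.69 V.
Assume saturation: I_D = (k_n/2)(V_GS − V_t)² with V_GS = V_G − I_D·R_S = 4.69 − 3.3·I_D.
Substituting gives 12·I_D² − 21.2·I_D + 8.55 = 0, with roots I_D = 0.618 or 1.16 mA.
The root I_D = 1.16 mA gives V_GS = 0.875 V ≤ V_t, so take I_D = 0.618 mA.
Then V_GS = 2.65 V and V_DS = V_DD − I_D(R_D+R_S) = 13 − 0.618×6.6 = 8.92 V.
Saturation requires V_DS ≥ V_GS − V_t = 0.749 V; 8.92 ≥ 0.749 ✓.

I_D ≈ 0.62 mA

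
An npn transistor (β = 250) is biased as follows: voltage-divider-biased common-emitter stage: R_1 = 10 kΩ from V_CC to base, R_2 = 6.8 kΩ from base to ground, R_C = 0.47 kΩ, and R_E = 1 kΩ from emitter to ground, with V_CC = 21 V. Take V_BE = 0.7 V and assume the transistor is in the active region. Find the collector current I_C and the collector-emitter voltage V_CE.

Thevenize the base divider: V_Th = V_CC·R_2/(R_1+R_2) = 21×6.8/16.8 = 8.5 V, R_Th = R_1‖R_2 = 4.05 kΩ.
Base-emitter loop: V_Th = I_B·R_Th + V_BE + (β+1)I_B·R_E, so I_B = (8.5 − 0.7) / (4.05 + 251×1) = 0.0306 mA.
I_C = β·I_B = 250×0.0306 = 7.65 mA, and I_E = (β+1)I_B = 7.68 mA.
V_CE = V_CC − I_C·R_C − I_E·R_E = 21 − 7.65×0.47 − 7.68×1 = 9.73 V.
V_CE = 9.73 V > 0.2 V confirms active-region operation.

I_C ≈ 7.6 mA, V_CE ≈ 9.7 V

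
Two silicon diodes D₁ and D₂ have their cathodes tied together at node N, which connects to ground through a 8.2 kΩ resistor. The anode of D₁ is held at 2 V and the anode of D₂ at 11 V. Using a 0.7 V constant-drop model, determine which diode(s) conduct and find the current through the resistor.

Assume both conduct. Then node N would need to be at both 2−0.7 = 1.3 V and 11−0.7 = 10.3 V, which is impossible.
Assume only D₂ conducts: V_N = 11 − 0.7 = 10.3 V, so I_R = 10.3/8.2 = 1.26 mA.
Check D₁: its anode-to-cathode voltage is 2 − 10.3 = -8.3 V < 0.7 V, so it is off. The assumption is consistent.

Only D₂ conducts; I_R ≈ 1.3 mA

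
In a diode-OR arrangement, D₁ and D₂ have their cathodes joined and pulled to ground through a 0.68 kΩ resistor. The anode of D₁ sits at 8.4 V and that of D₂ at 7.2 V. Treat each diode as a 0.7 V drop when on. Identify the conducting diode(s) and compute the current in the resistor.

Only D₁ conducts; I_R ≈ 11 mA

Assume both conduct. Then node N would need to be at both 8.4−0.7 = 7.7 V and 7.2−0.7 = 6.5 V, which is impossible.
Assume only D₁ conducts: V_N = 8.4 − 0.7 = 7.7 V, so I_R = 7.7/0.68 = 11.3 mA.
Check D₂: its anode-to-cathode voltage is 7.2 − 7.7 = -0.5 V < 0.7 V, so it is off. The assumption is consistent.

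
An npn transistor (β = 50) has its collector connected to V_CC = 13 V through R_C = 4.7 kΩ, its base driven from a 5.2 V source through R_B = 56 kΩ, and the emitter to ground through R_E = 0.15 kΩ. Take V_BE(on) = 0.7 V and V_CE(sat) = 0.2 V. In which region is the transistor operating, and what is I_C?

saturation; I_C ≈ 2.6 mA

Assume active: I_B = (5.2 − 0.7)/(56 + 51×0.15) = 0.0707 mA, I_C = β·I_B = 3.53 mA.
Then V_CE = 13 − 3.53×4.7 − 3.61×0.15 = -4.16 V < 0.2 V — the active assumption fails.
Re-solve with V_CE = 0.2 V. KCL at the emitter: V_E/R_E = (V_BB−0.7−V_E)/R_B + (V_CC−0.2−V_E)/R_C, giving V_E = 0.407 V.
I_C = (V_CC − 0.2 − V_E)/R_C = (12.8 − 0.407)/4.7 = 2.64 mA.
Check: I_B = (4.5 − 0.407)/56 = 0.0731 mA, and β·I_B = 3.65 mA > I_C, confirming saturation.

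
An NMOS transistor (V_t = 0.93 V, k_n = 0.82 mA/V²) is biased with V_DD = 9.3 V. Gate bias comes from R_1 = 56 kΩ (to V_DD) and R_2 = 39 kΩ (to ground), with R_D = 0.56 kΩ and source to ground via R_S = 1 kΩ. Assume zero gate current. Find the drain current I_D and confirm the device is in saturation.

V_G = V_DD·R_2/(R_1+R_2) = 9.3×39/95 = 3.82 V.
Assume saturation: I_D = (k_n/2)(V_GS − V_t)² with V_GS = V_G − I_D·R_S = 3.82 − 1·I_D.
Substituting gives 0.41·I_D² − 3.37·I_D + 3.42 = 0, with roots I_D = 1.19 or 7.03 mA.
The root I_D = 7.03 mA gives V_GS = -3.21 V ≤ V_t, so take I_D = 1.19 mA.
Then V_GS = 2.63 V and V_DS = V_DD − I_D(R_D+R_S) = 9.3 − 1.19×1.56 = 7.45 V.
Saturation requires V_DS ≥ V_GS − V_t = 1.7 V; 7.45 ≥ 1.7 ✓.

I_D ≈ 1.2 mA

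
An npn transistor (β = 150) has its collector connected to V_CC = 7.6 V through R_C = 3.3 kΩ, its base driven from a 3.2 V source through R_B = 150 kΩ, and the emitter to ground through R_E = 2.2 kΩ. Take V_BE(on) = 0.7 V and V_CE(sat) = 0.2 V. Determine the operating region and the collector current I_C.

active; I_C ≈ 0.78 mA

Assume active. Base-emitter loop: I_B = (V_BB − V_BE)/(R_B + (β+1)R_E) = (3.2 − 0.7)/(150 + 151×2.2) = 0.00518 mA.
I_C = β·I_B = 150×0.00518 = 0.778 mA.
V_CE = V_CC − I_C·R_C − I_E·R_E = 7.6 − 0.778×3.3 − 0.783×2.2 = 3.31 V > V_CE(sat), so the active-region assumption holds.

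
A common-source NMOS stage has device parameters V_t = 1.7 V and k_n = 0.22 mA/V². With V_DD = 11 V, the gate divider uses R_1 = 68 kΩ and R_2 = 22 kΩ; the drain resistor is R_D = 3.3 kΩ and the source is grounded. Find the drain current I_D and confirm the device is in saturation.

I_D ≈ 0.11 mA

V_G = V_DD·R_2/(R_1+R_2) = 11×22/90 = 2.69 V. With the source grounded, V_GS = V_G = 2.69 V.
Assume saturation: I_D = (k_n/2)(V_GS − V_t)² = (0.22/2)×(2.69 − 1.7)² = 0.11×0.989² = 0.108 mA.
V_DS = V_DD − I_D·R_D = 11 − 0.108×3.3 = 10.6 V.
Saturation requires V_DS ≥ V_GS − V_t = 0.989 V; 10.6 ≥ 0.989 ✓.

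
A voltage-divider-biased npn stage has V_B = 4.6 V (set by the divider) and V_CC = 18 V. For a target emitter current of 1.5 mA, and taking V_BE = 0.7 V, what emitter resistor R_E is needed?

V_E = V_B − V_BE = 4.6 − 0.7 = 3.9 V.
R_E = V_E / I_E = 3.9 / 1.5 = 2.6 kΩ.

R_E ≈ 2.6 kΩ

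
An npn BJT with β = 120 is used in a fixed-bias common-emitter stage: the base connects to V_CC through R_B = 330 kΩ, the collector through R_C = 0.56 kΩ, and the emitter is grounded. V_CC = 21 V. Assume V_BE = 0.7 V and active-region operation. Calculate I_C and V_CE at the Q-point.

Base loop: V_CC = I_B·R_B + V_BE, so I_B = (21 − 0.7)/330 kΩ = 0.0615 mA.
In the active region I_C = β·I_B = 120 × 0.0615 = 7.38 mA.
Collector loop: V_CE = V_CC − I_C·R_C = 21 − 7.38×0.56 = 16.9 V.
Since V_CE = 16.9 V > V_CE(sat) ≈ 0.2 V, the transistor is in the active region as assumed.

I_C ≈ 7.4 mA, V_CE ≈ 17 V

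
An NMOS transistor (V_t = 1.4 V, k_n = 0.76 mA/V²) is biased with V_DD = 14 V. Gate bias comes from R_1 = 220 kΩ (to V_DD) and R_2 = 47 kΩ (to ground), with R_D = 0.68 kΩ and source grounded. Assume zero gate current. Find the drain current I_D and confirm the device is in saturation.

I_D ≈ 0.43 mA

V_G = V_DD·R_2/(R_1+R_2) = 14×47/267 = 2.46 V. With the source grounded, V_GS = V_G = 2.46 V.
Assume saturation: I_D = (k_n/2)(V_GS − V_t)² = (0.76/2)×(2.46 − 1.4)² = 0.38×1.06² = 0.431 mA.
V_DS = V_DD − I_D·R_D = 14 − 0.431×0.68 = 13.7 V.
Saturation requires V_DS ≥ V_GS − V_t = 1.06 V; 13.7 ≥ 1.06 ✓.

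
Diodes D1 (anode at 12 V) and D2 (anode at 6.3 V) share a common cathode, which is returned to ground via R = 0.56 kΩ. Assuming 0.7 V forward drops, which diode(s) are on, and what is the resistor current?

Assume both conduct. Then node N would need to be at both 12−0.7 = 11.3 V and 6.3−0.7 = 5.6 V, which is impossible.
Assume only D1 conducts: V_N = 12 − 0.7 = 11.3 V, so I_R = 11.3/0.56 = 20.2 mA.
Check D2: its anode-to-cathode voltage is 6.3 − 11.3 = -5 V < 0.7 V, so it is off. The assumption is consistent.

Only D1 conducts; I_R ≈ 20 mA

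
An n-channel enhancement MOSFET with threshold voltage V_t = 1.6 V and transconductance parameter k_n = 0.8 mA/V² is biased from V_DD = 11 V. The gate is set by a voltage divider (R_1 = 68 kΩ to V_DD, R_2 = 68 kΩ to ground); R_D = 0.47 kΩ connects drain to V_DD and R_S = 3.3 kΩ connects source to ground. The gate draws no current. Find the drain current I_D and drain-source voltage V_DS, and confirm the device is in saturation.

I_D ≈ 0.76 mA, V_DS ≈ 8.1 V

V_G = V_DD·R_2/(R_1+R_2) = 11×68/136 = 5.5 V.
Assume saturation: I_D = (k_n/2)(V_GS − V_t)² with V_GS = V_G − I_D·R_S = 5.5 − 3.3·I_D.
Substituting gives 4.36·I_D² − 11.3·I_D + 6.08 = 0, with roots I_D = 0.763 or 1.83 mA.
The root I_D = 1.83 mA gives V_GS = -0.539 V ≤ V_t, so take I_D = 0.763 mA.
Then V_GS = 2.98 V and V_DS = V_DD − I_D(R_D+R_S) = 11 − 0.763×3.77 = 8.12 V.
Saturation requires V_DS ≥ V_GS − V_t = 1.38 V; 8.12 ≥ 1.38 ✓.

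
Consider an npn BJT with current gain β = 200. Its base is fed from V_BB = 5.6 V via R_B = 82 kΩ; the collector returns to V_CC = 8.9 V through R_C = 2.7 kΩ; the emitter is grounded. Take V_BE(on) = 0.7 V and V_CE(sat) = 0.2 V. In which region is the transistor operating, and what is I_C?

saturation; I_C ≈ 3.2 mA

Assume active: I_B = (5.6 − 0.7)/82 = 0.0598 mA, giving I_C = β·I_B = 12 mA.
But then V_CE = 8.9 − 12×2.7 = -23.4 V < V_CE(sat) = 0.2 V — impossible in the active region.
So the transistor is saturated. With V_CE = 0.2 V, I_C = (V_CC − 0.2)/R_C = 8.7/2.7 = 3.22 mA.
Check: β·I_B = 12 mA > I_C = 3.22 mA, confirming saturation.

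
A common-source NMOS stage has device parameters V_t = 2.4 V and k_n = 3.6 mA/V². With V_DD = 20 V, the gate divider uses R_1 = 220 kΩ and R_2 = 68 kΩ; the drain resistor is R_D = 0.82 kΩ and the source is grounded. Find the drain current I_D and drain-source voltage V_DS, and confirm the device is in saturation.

V_G = V_DD·R_2/(R_1+R_2) = 20×68/288 = 4.72 V. With the source grounded, V_GS = V_G = 4.72 V.
Assume saturation: I_D = (k_n/2)(V_GS − V_t)² = (3.6/2)×(4.72 − 2.4)² = 1.8×2.32² = 9.71 mA.
V_DS = V_DD − I_D·R_D = 20 − 9.71×0.82 = 12 V.
Saturation requires V_DS ≥ V_GS − V_t = 2.32 V; 12 ≥ 2.32 ✓.

I_D ≈ 9.7 mA, V_DS ≈ 12 V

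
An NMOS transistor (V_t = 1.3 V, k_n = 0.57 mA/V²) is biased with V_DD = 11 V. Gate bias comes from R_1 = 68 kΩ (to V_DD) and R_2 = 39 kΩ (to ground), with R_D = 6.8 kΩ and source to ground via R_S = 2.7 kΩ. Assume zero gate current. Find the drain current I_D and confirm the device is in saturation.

V_G = V_DD·R_2/(R_1+R_2) = 11×39/107 = 4.01 V.
Assume saturation: I_D = (k_n/2)(V_GS − V_t)² with V_GS = V_G − I_D·R_S = 4.01 − 2.7·I_D.
Substituting gives 2.08·I_D² − 5.17·I_D + 2.09 = 0, with roots I_D = 0.509 or 1.98 mA.
The root I_D = 1.98 mA gives V_GS = -1.34 V ≤ V_t, so take I_D = 0.509 mA.
Then V_GS = 2.64 V and V_DS = V_DD − I_D(R_D+R_S) = 11 − 0.509×9.5 = 6.17 V.
Saturation requires V_DS ≥ V_GS − V_t = 1.34 V; 6.17 ≥ 1.34 ✓.

I_D ≈ 0.51 mA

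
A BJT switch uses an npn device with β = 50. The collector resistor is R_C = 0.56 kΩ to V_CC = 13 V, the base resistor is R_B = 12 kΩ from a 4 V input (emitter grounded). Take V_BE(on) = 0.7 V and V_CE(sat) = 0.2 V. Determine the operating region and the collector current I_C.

active; I_C ≈ 14 mA

Assume active. Base-emitter loop: I_B = (V_BB − V_BE)/R_B = (4 − 0.7)/12 = 0.275 mA.
I_C = β·I_B = 50×0.275 = 13.7 mA.
V_CE = V_CC − I_C·R_C = 13 − 13.7×0.56 = 5.3 V > V_CE(sat), so the active-region assumption holds.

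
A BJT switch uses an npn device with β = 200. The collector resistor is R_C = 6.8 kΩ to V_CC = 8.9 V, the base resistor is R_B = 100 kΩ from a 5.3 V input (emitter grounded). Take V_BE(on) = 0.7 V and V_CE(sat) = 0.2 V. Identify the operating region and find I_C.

saturation; I_C ≈ 1.3 mA

Assume active: I_B = (5.3 − 0.7)/100 = 0.046 mA, giving I_C = β·I_B = 9.2 mA.
But then V_CE = 8.9 − 9.2×6.8 = -53.7 V < V_CE(sat) = 0.2 V — impossible in the active region.
So the transistor is saturated. With V_CE = 0.2 V, I_C = (V_CC − 0.2)/R_C = 8.7/6.8 = 1.28 mA.
Check: β·I_B = 9.2 mA > I_C = 1.28 mA, confirming saturation.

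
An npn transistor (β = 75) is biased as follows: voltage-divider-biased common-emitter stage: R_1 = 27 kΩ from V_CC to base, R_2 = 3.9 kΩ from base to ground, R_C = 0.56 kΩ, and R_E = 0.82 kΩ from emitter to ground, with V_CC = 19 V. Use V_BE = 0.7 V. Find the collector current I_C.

I_C ≈ 1.9 mA

Thevenize the base divider: V_Th = V_CC·R_2/(R_1+R_2) = 19×3.9/30.9 = 2.4 V, R_Th = R_1‖R_2 = 3.41 kΩ.
Base-emitter loop: V_Th = I_B·R_Th + V_BE + (β+1)I_B·R_E, so I_B = (2.4 − 0.7) / (3.41 + 76×0.82) = 0.0258 mA.
I_C = β·I_B = 75×0.0258 = 1.94 mA, and I_E = (β+1)I_B = 1.96 mA.
V_CE = V_CC − I_C·R_C − I_E·R_E = 19 − 1.94×0.56 − 1.96×0.82 = 16.3 V.
V_CE = 16.3 V > 0.2 V confirms active-region operation.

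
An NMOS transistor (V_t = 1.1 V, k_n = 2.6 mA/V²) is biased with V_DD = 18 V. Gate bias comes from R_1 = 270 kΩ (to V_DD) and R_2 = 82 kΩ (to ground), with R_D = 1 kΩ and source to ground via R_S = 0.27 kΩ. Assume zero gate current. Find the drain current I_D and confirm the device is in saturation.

V_G = V_DD·R_2/(R_1+R_2) = 18×82/352 = 4.19 V.
Assume saturation: I_D = (k_n/2)(V_GS − V_t)² with V_GS = V_G − I_D·R_S = 4.19 − 0.27·I_D.
Substituting gives 0.0948·I_D² − 3.17·I_D + 12.4 = 0, with roots I_D = 4.54 or 28.9 mA.
The root I_D = 28.9 mA gives V_GS = -3.62 V ≤ V_t, so take I_D = 4.54 mA.
Then V_GS = 2.97 V and V_DS = V_DD − I_D(R_D+R_S) = 18 − 4.54×1.27 = 12.2 V.
Saturation requires V_DS ≥ V_GS − V_t = 1.87 V; 12.2 ≥ 1.87 ✓.

I_D ≈ 4.5 mA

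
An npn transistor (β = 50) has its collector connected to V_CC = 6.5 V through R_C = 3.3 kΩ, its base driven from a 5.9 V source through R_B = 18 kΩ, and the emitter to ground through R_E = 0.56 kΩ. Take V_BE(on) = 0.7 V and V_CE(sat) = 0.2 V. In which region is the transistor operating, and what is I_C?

Assume active: I_B = (5.9 − 0.7)/(18 + 51×0.56) = 0.112 mA, I_C = β·I_B = 5.58 mA.
Then V_CE = 6.5 − 5.58×3.3 − 5.7×0.56 = -15.1 V < 0.2 V — the active assumption fails.
Re-solve with V_CE = 0.2 V. KCL at the emitter: V_E/R_E = (V_BB−0.7−V_E)/R_B + (V_CC−0.2−V_E)/R_C, giving V_E = 1.03 V.
I_C = (V_CC − 0.2 − V_E)/R_C = (6.3 − 1.03)/3.3 = 1.6 mA.
Check: I_B = (5.2 − 1.03)/18 = 0.232 mA, and β·I_B = 11.6 mA > I_C, confirming saturation.

saturation; I_C ≈ 1.6 mA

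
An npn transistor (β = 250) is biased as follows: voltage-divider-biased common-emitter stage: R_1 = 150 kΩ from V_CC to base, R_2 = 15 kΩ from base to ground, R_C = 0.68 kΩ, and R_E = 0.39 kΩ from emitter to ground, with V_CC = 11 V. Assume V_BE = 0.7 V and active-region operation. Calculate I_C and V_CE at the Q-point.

Thevenize the base divider: V_Th = V_CC·R_2/(R_1+R_2) = 11×15/165 = 1 V, R_Th = R_1‖R_2 = 13.6 kΩ.
Base-emitter loop: V_Th = I_B·R_Th + V_BE + (β+1)I_B·R_E, so I_B = (1 − 0.7) / (13.6 + 251×0.39) = 0.00269 mA.
I_C = β·I_B = 250×0.00269 = 0.672 mA, and I_E = (β+1)I_B = 0.675 mA.
V_CE = V_CC − I_C·R_C − I_E·R_E = 11 − 0.672×0.68 − 0.675×0.39 = 10.3 V.
V_CE = 10.3 V > 0.2 V confirms active-region operation.

I_C ≈ 0.67 mA, V_CE ≈ 10 V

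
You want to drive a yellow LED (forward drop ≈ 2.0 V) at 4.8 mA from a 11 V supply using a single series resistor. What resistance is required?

The resistor drops V_S − V_D = 11 − 2.0 = 9 V at 4.8 mA.
R = 9 V / 4.8 mA = 1.88 kΩ.

R ≈ 1.9 kΩ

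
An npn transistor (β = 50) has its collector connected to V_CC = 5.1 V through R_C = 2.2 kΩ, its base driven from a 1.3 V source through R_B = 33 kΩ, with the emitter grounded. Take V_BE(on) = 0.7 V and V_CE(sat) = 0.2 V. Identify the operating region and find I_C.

active; I_C ≈ 0.91 mA

Assume active. Base-emitter loop: I_B = (V_BB − V_BE)/R_B = (1.3 − 0.7)/33 = 0.0182 mA.
I_C = β·I_B = 50×0.0182 = 0.909 mA.
V_CE = V_CC − I_C·R_C = 5.1 − 0.909×2.2 = 3.1 V > V_CE(sat), so the active-region assumption holds.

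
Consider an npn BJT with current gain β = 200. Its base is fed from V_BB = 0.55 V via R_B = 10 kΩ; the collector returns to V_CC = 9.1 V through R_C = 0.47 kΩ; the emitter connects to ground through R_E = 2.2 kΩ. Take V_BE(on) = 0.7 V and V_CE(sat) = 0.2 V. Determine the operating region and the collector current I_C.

cutoff; I_C ≈ 0

V_BB = 0.55 V ≤ V_BE(on) = 0.7 V, so the base-emitter junction is not forward biased.
The transistor is in cutoff: I_B = I_C = 0.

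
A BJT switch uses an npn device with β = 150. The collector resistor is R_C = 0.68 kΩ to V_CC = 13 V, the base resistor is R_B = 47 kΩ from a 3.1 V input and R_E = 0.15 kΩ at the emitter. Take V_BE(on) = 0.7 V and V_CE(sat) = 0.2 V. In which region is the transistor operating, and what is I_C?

Assume active. Base-emitter loop: I_B = (V_BB − V_BE)/(R_B + (β+1)R_E) = (3.1 − 0.7)/(47 + 151×0.15) = 0.0345 mA.
I_C = β·I_B = 150×0.0345 = 5.17 mA.
V_CE = V_CC − I_C·R_C − I_E·R_E = 13 − 5.17×0.68 − 5.2×0.15 = 8.7 V > V_CE(sat), so the active-region assumption holds.

active; I_C ≈ 5.2 mA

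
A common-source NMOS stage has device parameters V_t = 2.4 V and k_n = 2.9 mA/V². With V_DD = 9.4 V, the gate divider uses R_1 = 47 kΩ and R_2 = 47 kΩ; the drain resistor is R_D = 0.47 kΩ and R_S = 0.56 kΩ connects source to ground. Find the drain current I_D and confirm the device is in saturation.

V_G = V_DD·R_2/(R_1+R_2) = 9.4×47/94 = 4.7 V.
Assume saturation: I_D = (k_n/2)(V_GS − V_t)² with V_GS = V_G − I_D·R_S = 4.7 − 0.56·I_D.
Substituting gives 0.455·I_D² − 4.74·I_D + 7.67 = 0, with roots I_D = 2.01 or 8.41 mA.
The root I_D = 8.41 mA gives V_GS = -0.00788 V ≤ V_t, so take I_D = 2.01 mA.
Then V_GS = 3.58 V and V_DS = V_DD − I_D(R_D+R_S) = 9.4 − 2.01×1.03 = 7.33 V.
Saturation requires V_DS ≥ V_GS − V_t = 1.18 V; 7.33 ≥ 1.18 ✓.

I_D ≈ 2 mA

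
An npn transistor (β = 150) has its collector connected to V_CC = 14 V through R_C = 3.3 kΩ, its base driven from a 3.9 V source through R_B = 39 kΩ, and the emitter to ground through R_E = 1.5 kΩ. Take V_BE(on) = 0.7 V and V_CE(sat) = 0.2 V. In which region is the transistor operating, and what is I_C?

Assume active. Base-emitter loop: I_B = (V_BB − V_BE)/(R_B + (β+1)R_E) = (3.9 − 0.7)/(39 + 151×1.5) = 0.0121 mA.
I_C = β·I_B = 150×0.0121 = 1.81 mA.
V_CE = V_CC − I_C·R_C − I_E·R_E = 14 − 1.81×3.3 − 1.82×1.5 = 5.3 V > V_CE(sat), so the active-region assumption holds.

active; I_C ≈ 1.8 mA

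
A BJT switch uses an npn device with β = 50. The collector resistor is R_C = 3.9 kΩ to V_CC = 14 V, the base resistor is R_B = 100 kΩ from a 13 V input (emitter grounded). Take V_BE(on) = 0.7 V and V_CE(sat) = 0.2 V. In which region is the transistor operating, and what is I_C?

Assume active: I_B = (13 − 0.7)/100 = 0.123 mA, giving I_C = β·I_B = 6.15 mA.
But then V_CE = 14 − 6.15×3.9 = -9.98 V < V_CE(sat) = 0.2 V — impossible in the active region.
So the transistor is saturated. With V_CE = 0.2 V, I_C = (V_CC − 0.2)/R_C = 13.8/3.9 = 3.54 mA.
Check: β·I_B = 6.15 mA > I_C = 3.54 mA, confirming saturation.

saturation; I_C ≈ 3.5 mA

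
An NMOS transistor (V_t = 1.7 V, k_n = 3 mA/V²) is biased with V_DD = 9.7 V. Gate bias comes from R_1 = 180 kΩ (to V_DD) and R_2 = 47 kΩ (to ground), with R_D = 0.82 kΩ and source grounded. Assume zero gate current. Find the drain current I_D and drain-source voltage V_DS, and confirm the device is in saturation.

I_D ≈ 0.14 mA, V_DS ≈ 9.6 V

V_G = V_DD·R_2/(R_1+R_2) = 9.7×47/227 = 2.01 V. With the source grounded, V_GS = V_G = 2.01 V.
Assume saturation: I_D = (k_n/2)(V_GS − V_t)² = (3/2)×(2.01 − 1.7)² = 1.5×0.308² = 0.143 mA.
V_DS = V_DD − I_D·R_D = 9.7 − 0.143×0.82 = 9.58 V.
Saturation requires V_DS ≥ V_GS − V_t = 0.308 V; 9.58 ≥ 0.308 ✓.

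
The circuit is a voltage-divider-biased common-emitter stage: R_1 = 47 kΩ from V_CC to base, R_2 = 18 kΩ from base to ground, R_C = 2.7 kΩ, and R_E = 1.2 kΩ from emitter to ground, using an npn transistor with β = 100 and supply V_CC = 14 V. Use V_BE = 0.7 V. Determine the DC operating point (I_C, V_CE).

Thevenize the base divider: V_Th = V_CC·R_2/(R_1+R_2) = 14×18/65 = 3.88 V, R_Th = R_1‖R_2 = 13 kΩ.
Base-emitter loop: V_Th = I_B·R_Th + V_BE + (β+1)I_B·R_E, so I_B = (3.88 − 0.7) / (13 + 101×1.2) = 0.0237 mA.
I_C = β·I_B = 100×0.0237 = 2.37 mA, and I_E = (β+1)I_B = 2.39 mA.
V_CE = V_CC − I_C·R_C − I_E·R_E = 14 − 2.37×2.7 − 2.39×1.2 = 4.74 V.
V_CE = 4.74 V > 0.2 V confirms active-region operation.

I_C ≈ 2.4 mA, V_CE ≈ 4.7 V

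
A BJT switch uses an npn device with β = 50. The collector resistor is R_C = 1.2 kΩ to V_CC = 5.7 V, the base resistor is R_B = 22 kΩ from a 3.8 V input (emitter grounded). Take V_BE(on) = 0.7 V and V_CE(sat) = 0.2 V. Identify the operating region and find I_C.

saturation; I_C ≈ 4.6 mA

Assume active: I_B = (3.8 − 0.7)/22 = 0.141 mA, giving I_C = β·I_B = 7.05 mA.
But then V_CE = 5.7 − 7.05×1.2 = -2.75 V < V_CE(sat) = 0.2 V — impossible in the active region.
So the transistor is saturated. With V_CE = 0.2 V, I_C = (V_CC − 0.2)/R_C = 5.5/1.2 = 4.58 mA.
Check: β·I_B = 7.05 mA > I_C = 4.58 mA, confirming saturation.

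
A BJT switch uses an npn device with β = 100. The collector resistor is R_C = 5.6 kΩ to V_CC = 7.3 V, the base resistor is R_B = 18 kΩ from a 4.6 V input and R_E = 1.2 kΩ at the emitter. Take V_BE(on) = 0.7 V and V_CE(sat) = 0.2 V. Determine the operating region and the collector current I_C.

saturation; I_C ≈ 1 mA

Assume active: I_B = (4.6 − 0.7)/(18 + 101×1.2) = 0.028 mA, I_C = β·I_B = 2.8 mA.
Then V_CE = 7.3 − 2.8×5.6 − 2.83×1.2 = -11.8 V < 0.2 V — the active assumption fails.
Re-solve with V_CE = 0.2 V. KCL at the emitter: V_E/R_E = (V_BB−0.7−V_E)/R_B + (V_CC−0.2−V_E)/R_C, giving V_E = 1.39 V.
I_C = (V_CC − 0.2 − V_E)/R_C = (7.1 − 1.39)/5.6 = 1.02 mA.
Check: I_B = (3.9 − 1.39)/18 = 0.139 mA, and β·I_B = 13.9 mA > I_C, confirming saturation.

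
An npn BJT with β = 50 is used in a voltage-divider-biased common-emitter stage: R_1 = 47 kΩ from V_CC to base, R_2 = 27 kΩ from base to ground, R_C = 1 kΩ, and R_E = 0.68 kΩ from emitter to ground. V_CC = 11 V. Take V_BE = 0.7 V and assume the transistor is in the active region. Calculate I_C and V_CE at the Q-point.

I_C ≈ 3.2 mA, V_CE ≈ 5.6 V

Thevenize the base divider: V_Th = V_CC·R_2/(R_1+R_2) = 11×27/74 = 4.01 V, R_Th = R_1‖R_2 = 17.1 kΩ.
Base-emitter loop: V_Th = I_B·R_Th + V_BE + (β+1)I_B·R_E, so I_B = (4.01 − 0.7) / (17.1 + 51×0.68) = 0.0639 mA.
I_C = β·I_B = 50×0.0639 = 3.2 mA, and I_E = (β+1)I_B = 3.26 mA.
V_CE = V_CC − I_C·R_C − I_E·R_E = 11 − 3.2×1 − 3.26×0.68 = 5.59 V.
V_CE = 5.59 V > 0.2 V confirms active-region operation.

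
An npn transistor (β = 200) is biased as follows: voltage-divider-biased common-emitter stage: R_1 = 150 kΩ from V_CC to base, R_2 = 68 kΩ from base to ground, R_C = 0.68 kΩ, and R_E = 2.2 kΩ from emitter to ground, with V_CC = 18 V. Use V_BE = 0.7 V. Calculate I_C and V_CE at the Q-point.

I_C ≈ 2 mA, V_CE ≈ 12 V

Thevenize the base divider: V_Th = V_CC·R_2/(R_1+R_2) = 18×68/218 = 5.61 V, R_Th = R_1‖R_2 = 46.8 kΩ.
Base-emitter loop: V_Th = I_B·R_Th + V_BE + (β+1)I_B·R_E, so I_B = (5.61 − 0.7) / (46.8 + 201×2.2) = 0.0101 mA.
I_C = β·I_B = 200×0.0101 = 2.01 mA, and I_E = (β+1)I_B = 2.02 mA.
V_CE = V_CC − I_C·R_C − I_E·R_E = 18 − 2.01×0.68 − 2.02×2.2 = 12.2 V.
V_CE = 12.2 V > 0.2 V confirms active-region operation.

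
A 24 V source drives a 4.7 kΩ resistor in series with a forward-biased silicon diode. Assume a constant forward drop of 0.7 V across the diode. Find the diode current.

KVL around the loop: 24 = V_D + I·R = 0.7 + I × 4.7 kΩ.
So I = (24 − 0.7) / 4.7 kΩ = 23.3 / 4.7 = 4.96 mA.

I ≈ 5 mA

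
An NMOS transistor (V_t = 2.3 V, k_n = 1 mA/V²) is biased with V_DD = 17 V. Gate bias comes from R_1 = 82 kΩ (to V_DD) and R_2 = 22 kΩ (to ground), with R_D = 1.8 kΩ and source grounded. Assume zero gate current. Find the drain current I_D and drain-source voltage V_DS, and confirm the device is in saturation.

V_G = V_DD·R_2/(R_1+R_2) = 17×22/104 = 3.6 V. With the source grounded, V_GS = V_G = 3.6 V.
Assume saturation: I_D = (k_n/2)(V_GS − V_t)² = (1/2)×(3.6 − 2.3)² = 0.5×1.3² = 0.84 mA.
V_DS = V_DD − I_D·R_D = 17 − 0.84×1.8 = 15.5 V.
Saturation requires V_DS ≥ V_GS − V_t = 1.3 V; 15.5 ≥ 1.3 ✓.

I_D ≈ 0.84 mA, V_DS ≈ 15 V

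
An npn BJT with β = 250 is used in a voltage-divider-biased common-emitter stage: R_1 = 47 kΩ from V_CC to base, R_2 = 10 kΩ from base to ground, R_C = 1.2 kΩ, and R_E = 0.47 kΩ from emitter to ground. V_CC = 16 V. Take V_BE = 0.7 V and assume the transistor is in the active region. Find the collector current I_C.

I_C ≈ 4.2 mA

Thevenize the base divider: V_Th = V_CC·R_2/(R_1+R_2) = 16×10/57 = 2.81 V, R_Th = R_1‖R_2 = 8.25 kΩ.
Base-emitter loop: V_Th = I_B·R_Th + V_BE + (β+1)I_B·R_E, so I_B = (2.81 − 0.7) / (8.25 + 251×0.47) = 0.0167 mA.
I_C = β·I_B = 250×0.0167 = 4.17 mA, and I_E = (β+1)I_B = 4.19 mA.
V_CE = V_CC − I_C·R_C − I_E·R_E = 16 − 4.17×1.2 − 4.19×0.47 = 9.02 V.
V_CE = 9.02 V > 0.2 V confirms active-region operation.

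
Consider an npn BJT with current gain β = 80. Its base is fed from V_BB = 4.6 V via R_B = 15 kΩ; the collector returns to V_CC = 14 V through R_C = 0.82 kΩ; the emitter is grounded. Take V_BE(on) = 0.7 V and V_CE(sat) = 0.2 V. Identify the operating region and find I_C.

Assume active: I_B = (4.6 − 0.7)/15 = 0.26 mA, giving I_C = β·I_B = 20.8 mA.
But then V_CE = 14 − 20.8×0.82 = -3.06 V < V_CE(sat) = 0.2 V — impossible in the active region.
So the transistor is saturated. With V_CE = 0.2 V, I_C = (V_CC − 0.2)/R_C = 13.8/0.82 = 16.8 mA.
Check: β·I_B = 20.8 mA > I_C = 16.8 mA, confirming saturation.

saturation; I_C ≈ 17 mA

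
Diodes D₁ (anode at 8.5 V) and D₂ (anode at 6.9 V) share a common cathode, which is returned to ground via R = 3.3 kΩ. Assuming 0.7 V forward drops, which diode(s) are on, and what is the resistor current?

Only D₁ conducts; I_R ≈ 2.4 mA

Assume both conduct. Then node N would need to be at both 8.5−0.7 = 7.8 V and 6.9−0.7 = 6.2 V, which is impossible.
Assume only D₁ conducts: V_N = 8.5 − 0.7 = 7.8 V, so I_R = 7.8/3.3 = 2.36 mA.
Check D₂: its anode-to-cathode voltage is 6.9 − 7.8 = -0.9 V < 0.7 V, so it is off. The assumption is consistent.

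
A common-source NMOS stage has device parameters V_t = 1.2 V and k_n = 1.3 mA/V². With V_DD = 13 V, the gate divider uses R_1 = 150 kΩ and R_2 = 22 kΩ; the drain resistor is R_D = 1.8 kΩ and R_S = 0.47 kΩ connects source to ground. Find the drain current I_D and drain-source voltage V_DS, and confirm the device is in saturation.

V_G = V_DD·R_2/(R_1+R_2) = 13×22/172 = 1.66 V.
Assume saturation: I_D = (k_n/2)(V_GS − V_t)² with V_GS = V_G − I_D·R_S = 1.66 − 0.47·I_D.
Substituting gives 0.144·I_D² − 1.28·I_D + 0.139 = 0, with roots I_D = 0.11 or 8.82 mA.
The root I_D = 8.82 mA gives V_GS = -2.48 V ≤ V_t, so take I_D = 0.11 mA.
Then V_GS = 1.61 V and V_DS = V_DD − I_D(R_D+R_S) = 13 − 0.11×2.27 = 12.8 V.
Saturation requires V_DS ≥ V_GS − V_t = 0.411 V; 12.8 ≥ 0.411 ✓.

I_D ≈ 0.11 mA, V_DS ≈ 13 V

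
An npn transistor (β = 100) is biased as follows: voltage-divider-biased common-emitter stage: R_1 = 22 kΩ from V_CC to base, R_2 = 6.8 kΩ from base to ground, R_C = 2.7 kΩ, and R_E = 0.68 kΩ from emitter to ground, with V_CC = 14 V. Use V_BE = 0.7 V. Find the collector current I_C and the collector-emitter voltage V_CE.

I_C ≈ 3.5 mA, V_CE ≈ 2.1 V

Thevenize the base divider: V_Th = V_CC·R_2/(R_1+R_2) = 14×6.8/28.8 = 3.31 V, R_Th = R_1‖R_2 = 5.19 kΩ.
Base-emitter loop: V_Th = I_B·R_Th + V_BE + (β+1)I_B·R_E, so I_B = (3.31 − 0.7) / (5.19 + 101×0.68) = 0.0353 mA.
I_C = β·I_B = 100×0.0353 = 3.53 mA, and I_E = (β+1)I_B = 3.56 mA.
V_CE = V_CC − I_C·R_C − I_E·R_E = 14 − 3.53×2.7 − 3.56×0.68 = 2.05 V.
V_CE = 2.05 V > 0.2 V confirms active-region operation.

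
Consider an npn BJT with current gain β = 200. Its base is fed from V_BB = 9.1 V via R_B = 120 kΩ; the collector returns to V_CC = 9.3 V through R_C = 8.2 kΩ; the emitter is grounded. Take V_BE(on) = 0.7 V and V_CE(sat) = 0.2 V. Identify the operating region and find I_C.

Assume active: I_B = (9.1 − 0.7)/120 = 0.07 mA, giving I_C = β·I_B = 14 mA.
But then V_CE = 9.3 − 14×8.2 = -106 V < V_CE(sat) = 0.2 V — impossible in the active region.
So the transistor is saturated. With V_CE = 0.2 V, I_C = (V_CC − 0.2)/R_C = 9.1/8.2 = 1.11 mA.
Check: β·I_B = 14 mA > I_C = 1.11 mA, confirming saturation.

saturation; I_C ≈ 1.1 mA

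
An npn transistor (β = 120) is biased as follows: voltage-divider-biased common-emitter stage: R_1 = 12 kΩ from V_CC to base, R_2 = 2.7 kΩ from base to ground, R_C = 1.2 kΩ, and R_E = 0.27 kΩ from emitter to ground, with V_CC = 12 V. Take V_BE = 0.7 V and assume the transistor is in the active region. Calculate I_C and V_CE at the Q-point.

I_C ≈ 5.2 mA, V_CE ≈ 4.4 V

Thevenize the base divider: V_Th = V_CC·R_2/(R_1+R_2) = 12×2.7/14.7 = 2.2 V, R_Th = R_1‖R_2 = 2.2 kΩ.
Base-emitter loop: V_Th = I_B·R_Th + V_BE + (β+1)I_B·R_E, so I_B = (2.2 − 0.7) / (2.2 + 121×0.27) = 0.0431 mA.
I_C = β·I_B = 120×0.0431 = 5.18 mA, and I_E = (β+1)I_B = 5.22 mA.
V_CE = V_CC − I_C·R_C − I_E·R_E = 12 − 5.18×1.2 − 5.22×0.27 = 4.38 V.
V_CE = 4.38 V > 0.2 V confirms active-region operation.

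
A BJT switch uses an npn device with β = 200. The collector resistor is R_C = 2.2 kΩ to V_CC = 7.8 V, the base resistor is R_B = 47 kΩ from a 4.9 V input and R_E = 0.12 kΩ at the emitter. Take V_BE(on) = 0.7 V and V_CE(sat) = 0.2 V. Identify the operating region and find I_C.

Assume active: I_B = (4.9 − 0.7)/(47 + 201×0.12) = 0.0591 mA, I_C = β·I_B = 11.8 mA.
Then V_CE = 7.8 − 11.8×2.2 − 11.9×0.12 = -19.6 V < 0.2 V — the active assumption fails.
Re-solve with V_CE = 0.2 V. KCL at the emitter: V_E/R_E = (V_BB−0.7−V_E)/R_B + (V_CC−0.2−V_E)/R_C, giving V_E = 0.402 V.
I_C = (V_CC − 0.2 − V_E)/R_C = (7.6 − 0.402)/2.2 = 3.27 mA.
Check: I_B = (4.2 − 0.402)/47 = 0.0808 mA, and β·I_B = 16.2 mA > I_C, confirming saturation.

saturation; I_C ≈ 3.3 mA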